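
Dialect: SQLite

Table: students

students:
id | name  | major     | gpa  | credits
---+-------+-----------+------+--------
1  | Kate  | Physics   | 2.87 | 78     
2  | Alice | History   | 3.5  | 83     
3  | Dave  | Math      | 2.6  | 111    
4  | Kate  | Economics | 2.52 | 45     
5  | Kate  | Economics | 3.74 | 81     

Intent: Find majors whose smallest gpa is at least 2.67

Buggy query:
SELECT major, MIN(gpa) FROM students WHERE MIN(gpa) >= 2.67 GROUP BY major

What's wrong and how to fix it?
Bug: Aggregates like MIN are computed per group after WHERE runs

Fix: Use HAVING for the per-group MIN condition

Corrected query:
SELECT major, MIN(gpa) FROM students GROUP BY major HAVING MIN(gpa) >= 2.67

Result:
major   | MIN(gpa)
--------+---------
History | 3.5     
Physics | 2.87    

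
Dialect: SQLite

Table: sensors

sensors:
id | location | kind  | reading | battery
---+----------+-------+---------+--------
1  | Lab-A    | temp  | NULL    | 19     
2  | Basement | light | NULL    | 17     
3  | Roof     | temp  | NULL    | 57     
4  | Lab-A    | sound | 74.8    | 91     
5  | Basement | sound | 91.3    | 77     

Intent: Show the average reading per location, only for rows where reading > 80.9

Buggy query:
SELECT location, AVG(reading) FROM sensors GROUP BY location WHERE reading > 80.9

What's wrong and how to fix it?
Bug: Row-level WHERE must come before GROUP BY in the clause order

Fix: Place WHERE between FROM and GROUP BY

Corrected query:
SELECT location, AVG(reading) FROM sensors WHERE reading > 80.9 GROUP BY location

Result:
location | AVG(reading)
---------+-------------
Basement | 91.3        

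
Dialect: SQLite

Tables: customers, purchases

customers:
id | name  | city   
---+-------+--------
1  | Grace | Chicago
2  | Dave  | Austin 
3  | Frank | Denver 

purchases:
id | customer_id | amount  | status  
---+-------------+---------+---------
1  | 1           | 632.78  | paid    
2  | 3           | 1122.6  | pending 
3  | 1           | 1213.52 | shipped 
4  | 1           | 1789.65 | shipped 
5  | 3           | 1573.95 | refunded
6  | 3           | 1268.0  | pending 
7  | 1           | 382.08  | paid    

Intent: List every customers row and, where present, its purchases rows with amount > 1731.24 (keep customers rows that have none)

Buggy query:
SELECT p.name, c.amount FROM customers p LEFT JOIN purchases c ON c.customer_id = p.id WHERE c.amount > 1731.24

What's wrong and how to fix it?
Bug: Filtering c.amount in WHERE discards the NULL rows produced by LEFT JOIN, turning it into an inner join

Fix: Put 'c.amount > 1731.24' in the JOIN's ON clause instead of WHERE

Corrected query:
SELECT p.name, c.amount FROM customers p LEFT JOIN purchases c ON c.customer_id = p.id AND c.amount > 1731.24

Result:
name  | amount 
------+--------
Grace | 1789.65
Dave  | NULL   
Frank | NULL   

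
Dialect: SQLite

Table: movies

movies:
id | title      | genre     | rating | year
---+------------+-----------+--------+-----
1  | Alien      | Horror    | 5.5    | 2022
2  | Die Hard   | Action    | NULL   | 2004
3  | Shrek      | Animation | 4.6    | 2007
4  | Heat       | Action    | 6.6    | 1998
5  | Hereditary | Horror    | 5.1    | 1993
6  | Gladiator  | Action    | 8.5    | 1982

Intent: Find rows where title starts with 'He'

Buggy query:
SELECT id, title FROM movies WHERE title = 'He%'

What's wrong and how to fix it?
Bug: Wildcards only work with LIKE; '=' treats '%' as a literal character

Fix: Use LIKE for wildcard pattern matching

Corrected query:
SELECT id, title FROM movies WHERE title LIKE 'He%'

Result:
id | title     
---+-----------
4  | Heat      
5  | Hereditary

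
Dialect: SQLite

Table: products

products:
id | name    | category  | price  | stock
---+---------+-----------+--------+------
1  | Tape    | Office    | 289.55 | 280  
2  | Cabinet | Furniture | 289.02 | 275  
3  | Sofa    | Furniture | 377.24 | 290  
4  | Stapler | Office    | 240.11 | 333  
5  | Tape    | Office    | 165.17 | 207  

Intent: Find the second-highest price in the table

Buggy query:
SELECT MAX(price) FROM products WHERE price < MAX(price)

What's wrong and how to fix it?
Bug: The inner MAX is an aggregate inside WHERE, which is not allowed

Fix: Compute the overall MAX in a subquery, then take MAX of rows below it

Corrected query:
SELECT MAX(price) FROM products WHERE price < (SELECT MAX(price) FROM products)

Result:
MAX(price)
----------
289.55    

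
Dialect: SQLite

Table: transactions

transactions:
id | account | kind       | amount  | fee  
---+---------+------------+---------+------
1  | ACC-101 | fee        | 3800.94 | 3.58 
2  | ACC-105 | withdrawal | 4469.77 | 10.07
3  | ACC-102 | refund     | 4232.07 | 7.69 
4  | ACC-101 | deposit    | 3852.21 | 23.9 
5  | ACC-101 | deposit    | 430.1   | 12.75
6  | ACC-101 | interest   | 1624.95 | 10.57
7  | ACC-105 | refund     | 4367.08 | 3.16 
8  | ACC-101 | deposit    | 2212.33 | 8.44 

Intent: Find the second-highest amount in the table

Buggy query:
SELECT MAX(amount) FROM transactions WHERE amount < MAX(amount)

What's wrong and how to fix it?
Bug: The inner MAX is an aggregate inside WHERE, which is not allowed

Fix: Compute the overall MAX in a subquery, then take MAX of rows below it

Corrected query:
SELECT MAX(amount) FROM transactions WHERE amount < (SELECT MAX(amount) FROM transactions)

Result:
MAX(amount)
-----------
4367.08    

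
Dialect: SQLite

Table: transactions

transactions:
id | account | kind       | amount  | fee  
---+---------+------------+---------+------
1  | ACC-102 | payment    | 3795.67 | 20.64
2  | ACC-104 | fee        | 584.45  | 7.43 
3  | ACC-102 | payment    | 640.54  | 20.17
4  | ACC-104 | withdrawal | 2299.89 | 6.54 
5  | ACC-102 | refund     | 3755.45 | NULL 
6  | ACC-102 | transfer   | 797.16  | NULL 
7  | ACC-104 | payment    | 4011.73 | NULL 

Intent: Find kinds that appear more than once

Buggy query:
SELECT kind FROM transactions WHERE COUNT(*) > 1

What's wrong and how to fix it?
Bug: COUNT(*) is an aggregate and cannot be used in WHERE

Fix: Group first, then use HAVING for the count condition

Corrected query:
SELECT kind FROM transactions GROUP BY kind HAVING COUNT(*) > 1

Result:
kind   
-------
payment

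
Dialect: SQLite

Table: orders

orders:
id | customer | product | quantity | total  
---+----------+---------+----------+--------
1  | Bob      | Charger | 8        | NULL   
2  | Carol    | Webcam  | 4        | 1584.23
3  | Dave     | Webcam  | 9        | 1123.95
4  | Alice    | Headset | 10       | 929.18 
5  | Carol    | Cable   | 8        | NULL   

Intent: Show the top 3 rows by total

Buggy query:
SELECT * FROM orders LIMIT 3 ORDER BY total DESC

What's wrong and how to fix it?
Bug: LIMIT must come after ORDER BY

Fix: Sort with ORDER BY, then apply LIMIT

Corrected query:
SELECT * FROM orders ORDER BY total DESC LIMIT 3

Result:
id | customer | product | quantity | total  
---+----------+---------+----------+--------
2  | Carol    | Webcam  | 4        | 1584.23
3  | Dave     | Webcam  | 9        | 1123.95
4  | Alice    | Headset | 10       | 929.18 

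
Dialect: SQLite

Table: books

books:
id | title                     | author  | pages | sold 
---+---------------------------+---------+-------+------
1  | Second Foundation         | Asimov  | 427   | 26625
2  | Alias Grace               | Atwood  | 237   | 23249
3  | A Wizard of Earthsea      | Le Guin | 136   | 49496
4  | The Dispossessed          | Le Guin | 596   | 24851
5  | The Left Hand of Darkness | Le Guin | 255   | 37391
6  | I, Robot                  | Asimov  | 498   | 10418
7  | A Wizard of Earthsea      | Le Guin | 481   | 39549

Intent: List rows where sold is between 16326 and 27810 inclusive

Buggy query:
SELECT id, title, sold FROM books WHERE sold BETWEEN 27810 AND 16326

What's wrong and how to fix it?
Bug: The bounds are reversed; BETWEEN a AND b requires a <= b to match anything

Fix: Swap the bounds so the smaller value comes first

Corrected query:
SELECT id, title, sold FROM books WHERE sold BETWEEN 16326 AND 27810

Result:
id | title             | sold 
---+-------------------+------
1  | Second Foundation | 26625
2  | Alias Grace       | 23249
4  | The Dispossessed  | 24851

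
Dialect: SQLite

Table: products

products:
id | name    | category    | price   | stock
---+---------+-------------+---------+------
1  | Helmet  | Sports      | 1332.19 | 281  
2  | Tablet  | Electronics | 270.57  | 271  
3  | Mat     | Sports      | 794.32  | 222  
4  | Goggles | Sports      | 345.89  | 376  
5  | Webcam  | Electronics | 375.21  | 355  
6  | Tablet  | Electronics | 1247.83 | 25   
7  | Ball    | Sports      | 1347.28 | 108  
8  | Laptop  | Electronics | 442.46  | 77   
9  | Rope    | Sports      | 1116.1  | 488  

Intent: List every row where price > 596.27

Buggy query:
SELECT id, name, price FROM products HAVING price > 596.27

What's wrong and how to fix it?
Bug: HAVING filters the output of aggregation, but this query has no GROUP BY and no aggregate functions, so SQLite rejects it (HAVING clause on a non-aggregate query); the condition here is per row

Fix: Replace HAVING with WHERE since the condition applies to individual rows

Corrected query:
SELECT id, name, price FROM products WHERE price > 596.27

Result:
id | name   | price  
---+--------+--------
1  | Helmet | 1332.19
3  | Mat    | 794.32 
6  | Tablet | 1247.83
7  | Ball   | 1347.28
9  | Rope   | 1116.1 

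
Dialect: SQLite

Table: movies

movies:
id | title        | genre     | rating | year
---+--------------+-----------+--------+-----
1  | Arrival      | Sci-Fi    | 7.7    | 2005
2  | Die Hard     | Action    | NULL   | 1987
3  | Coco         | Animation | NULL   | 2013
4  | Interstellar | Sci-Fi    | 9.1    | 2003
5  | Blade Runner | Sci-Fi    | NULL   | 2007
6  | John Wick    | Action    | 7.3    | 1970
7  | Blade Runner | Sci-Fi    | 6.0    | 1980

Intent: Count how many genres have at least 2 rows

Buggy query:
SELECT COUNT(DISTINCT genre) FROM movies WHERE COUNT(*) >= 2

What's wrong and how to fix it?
Bug: COUNT(*) cannot appear in WHERE; the per-group count doesn't exist yet

Fix: Group first with HAVING COUNT(*) >= 2, then COUNT the resulting groups

Corrected query:
SELECT COUNT(*) FROM (SELECT genre FROM movies GROUP BY genre HAVING COUNT(*) >= 2)

Result:
COUNT(*)
--------
2       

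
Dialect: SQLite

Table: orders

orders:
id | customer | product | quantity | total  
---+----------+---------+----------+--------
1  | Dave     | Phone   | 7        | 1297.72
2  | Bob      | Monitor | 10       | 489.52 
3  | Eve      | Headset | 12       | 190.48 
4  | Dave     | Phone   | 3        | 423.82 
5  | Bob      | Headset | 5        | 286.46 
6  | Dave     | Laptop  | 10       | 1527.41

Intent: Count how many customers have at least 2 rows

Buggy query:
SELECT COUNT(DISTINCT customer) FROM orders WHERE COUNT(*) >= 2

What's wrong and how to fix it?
Bug: COUNT(*) cannot appear in WHERE; the per-group count doesn't exist yet

Fix: Group first with HAVING COUNT(*) >= 2, then COUNT the resulting groups

Corrected query:
SELECT COUNT(*) FROM (SELECT customer FROM orders GROUP BY customer HAVING COUNT(*) >= 2)

Result:
COUNT(*)
--------
2       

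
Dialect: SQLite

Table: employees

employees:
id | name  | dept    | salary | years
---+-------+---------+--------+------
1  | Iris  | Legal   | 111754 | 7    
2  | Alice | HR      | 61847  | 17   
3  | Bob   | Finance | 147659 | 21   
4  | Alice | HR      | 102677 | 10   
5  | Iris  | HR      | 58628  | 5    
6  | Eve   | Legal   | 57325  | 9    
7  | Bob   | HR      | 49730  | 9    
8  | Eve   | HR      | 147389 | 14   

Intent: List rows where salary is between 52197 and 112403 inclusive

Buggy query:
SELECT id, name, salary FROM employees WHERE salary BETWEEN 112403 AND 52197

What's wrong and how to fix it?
Bug: The bounds are reversed; BETWEEN a AND b requires a <= b to match anything

Fix: Write BETWEEN 52197 AND 112403

Corrected query:
SELECT id, name, salary FROM employees WHERE salary BETWEEN 52197 AND 112403

Result:
id | name  | salary
---+-------+-------
1  | Iris  | 111754
2  | Alice | 61847 
4  | Alice | 102677
5  | Iris  | 58628 
6  | Eve   | 57325 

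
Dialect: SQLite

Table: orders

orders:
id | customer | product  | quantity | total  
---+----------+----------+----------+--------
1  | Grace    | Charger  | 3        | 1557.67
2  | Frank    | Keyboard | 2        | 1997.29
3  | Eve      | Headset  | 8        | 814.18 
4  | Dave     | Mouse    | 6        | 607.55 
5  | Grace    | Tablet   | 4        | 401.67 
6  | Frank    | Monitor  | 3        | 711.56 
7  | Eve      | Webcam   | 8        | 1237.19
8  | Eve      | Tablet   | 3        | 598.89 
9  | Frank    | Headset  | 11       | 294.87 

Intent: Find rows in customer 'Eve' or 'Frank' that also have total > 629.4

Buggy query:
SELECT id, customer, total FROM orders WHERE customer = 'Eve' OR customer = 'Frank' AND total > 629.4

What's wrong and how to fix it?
Bug: Without parentheses, AND is evaluated before OR, so the total filter only applies to the 'Frank' branch

Fix: Group the OR with parentheses (or use IN), then AND the threshold

Corrected query:
SELECT id, customer, total FROM orders WHERE (customer = 'Eve' OR customer = 'Frank') AND total > 629.4

Result:
id | customer | total  
---+----------+--------
2  | Frank    | 1997.29
3  | Eve      | 814.18 
6  | Frank    | 711.56 
7  | Eve      | 1237.19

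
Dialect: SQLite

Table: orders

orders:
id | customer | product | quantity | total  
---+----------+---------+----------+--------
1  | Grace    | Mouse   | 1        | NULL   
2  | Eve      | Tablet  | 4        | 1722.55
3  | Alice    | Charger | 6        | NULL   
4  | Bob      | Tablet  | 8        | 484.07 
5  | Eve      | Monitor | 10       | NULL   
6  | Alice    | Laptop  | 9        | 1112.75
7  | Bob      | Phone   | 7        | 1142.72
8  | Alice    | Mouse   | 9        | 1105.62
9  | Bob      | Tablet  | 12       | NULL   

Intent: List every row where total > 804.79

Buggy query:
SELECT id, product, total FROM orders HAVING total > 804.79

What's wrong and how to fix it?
Bug: HAVING filters the output of aggregation, but this query has no GROUP BY and no aggregate functions, so SQLite rejects it (HAVING clause on a non-aggregate query); the condition here is per row

Fix: Replace HAVING with WHERE since the condition applies to individual rows

Corrected query:
SELECT id, product, total FROM orders WHERE total > 804.79

Result:
id | product | total  
---+---------+--------
2  | Tablet  | 1722.55
6  | Laptop  | 1112.75
7  | Phone   | 1142.72
8  | Mouse   | 1105.62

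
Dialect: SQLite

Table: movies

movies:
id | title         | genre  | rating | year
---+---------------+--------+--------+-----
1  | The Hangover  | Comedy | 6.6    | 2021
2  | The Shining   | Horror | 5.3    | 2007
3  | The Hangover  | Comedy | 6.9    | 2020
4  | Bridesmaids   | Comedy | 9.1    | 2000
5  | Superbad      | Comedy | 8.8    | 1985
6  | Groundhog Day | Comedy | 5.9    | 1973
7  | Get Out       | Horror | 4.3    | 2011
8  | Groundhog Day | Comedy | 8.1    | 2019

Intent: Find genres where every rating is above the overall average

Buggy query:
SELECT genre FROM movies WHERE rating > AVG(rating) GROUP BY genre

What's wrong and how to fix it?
Bug: WHERE evaluates per row before aggregation, so AVG() is unavailable

Fix: Compute the overall average in a scalar subquery and compare each group's MIN against it in HAVING

Corrected query:
SELECT genre FROM movies GROUP BY genre HAVING MIN(rating) > (SELECT AVG(rating) FROM movies)

Result:
(no rows)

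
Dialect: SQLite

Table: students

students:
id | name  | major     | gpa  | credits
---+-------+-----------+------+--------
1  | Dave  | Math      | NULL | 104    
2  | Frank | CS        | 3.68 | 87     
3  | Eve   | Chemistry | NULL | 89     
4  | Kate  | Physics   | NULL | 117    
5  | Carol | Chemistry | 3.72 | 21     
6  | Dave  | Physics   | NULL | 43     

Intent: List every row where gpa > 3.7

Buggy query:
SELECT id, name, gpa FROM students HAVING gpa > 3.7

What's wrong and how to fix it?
Bug: HAVING filters the output of aggregation, but this query has no GROUP BY and no aggregate functions, so SQLite rejects it (HAVING clause on a non-aggregate query); the condition here is per row

Fix: Replace HAVING with WHERE since the condition applies to individual rows

Corrected query:
SELECT id, name, gpa FROM students WHERE gpa > 3.7

Result:
id | name  | gpa 
---+-------+-----
5  | Carol | 3.72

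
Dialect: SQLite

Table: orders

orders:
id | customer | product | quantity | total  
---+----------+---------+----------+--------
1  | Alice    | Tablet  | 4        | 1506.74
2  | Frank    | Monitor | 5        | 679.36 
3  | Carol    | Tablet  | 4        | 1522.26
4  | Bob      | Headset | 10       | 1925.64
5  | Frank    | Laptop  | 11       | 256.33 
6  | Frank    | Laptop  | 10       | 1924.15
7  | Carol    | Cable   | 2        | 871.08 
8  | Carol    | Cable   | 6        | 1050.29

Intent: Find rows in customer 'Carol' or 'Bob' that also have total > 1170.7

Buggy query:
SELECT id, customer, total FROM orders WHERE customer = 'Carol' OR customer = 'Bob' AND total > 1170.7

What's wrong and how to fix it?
Bug: AND binds tighter than OR, so this parses as customer = 'Carol' OR (customer = 'Bob' AND total > 1170.7)

Fix: Add parentheses around the OR so the AND applies to both alternatives

Corrected query:
SELECT id, customer, total FROM orders WHERE (customer = 'Carol' OR customer = 'Bob') AND total > 1170.7

Result:
id | customer | total  
---+----------+--------
3  | Carol    | 1522.26
4  | Bob      | 1925.64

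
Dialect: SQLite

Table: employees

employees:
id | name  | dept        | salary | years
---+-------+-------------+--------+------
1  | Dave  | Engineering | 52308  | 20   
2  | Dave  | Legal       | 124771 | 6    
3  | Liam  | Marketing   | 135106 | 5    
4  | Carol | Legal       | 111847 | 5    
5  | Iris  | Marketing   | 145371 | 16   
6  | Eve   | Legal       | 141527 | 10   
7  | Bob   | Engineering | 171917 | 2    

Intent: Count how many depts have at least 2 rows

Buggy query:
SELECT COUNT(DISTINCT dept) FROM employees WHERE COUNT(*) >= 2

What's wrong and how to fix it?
Bug: WHERE filters individual rows, not groups, so a group-level COUNT is invalid there

Fix: Use a subquery that GROUPs and filters with HAVING, then count its rows

Corrected query:
SELECT COUNT(*) FROM (SELECT dept FROM employees GROUP BY dept HAVING COUNT(*) >= 2)

Result:
COUNT(*)
--------
3       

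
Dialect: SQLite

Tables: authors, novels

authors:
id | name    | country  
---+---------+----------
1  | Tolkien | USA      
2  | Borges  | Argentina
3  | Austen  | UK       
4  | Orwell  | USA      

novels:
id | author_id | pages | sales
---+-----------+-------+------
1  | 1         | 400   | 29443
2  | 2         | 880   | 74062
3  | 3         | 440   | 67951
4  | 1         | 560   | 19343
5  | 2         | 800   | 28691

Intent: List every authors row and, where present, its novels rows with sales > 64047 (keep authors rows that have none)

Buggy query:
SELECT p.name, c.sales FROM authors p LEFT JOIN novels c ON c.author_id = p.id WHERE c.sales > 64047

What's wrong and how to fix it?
Bug: A WHERE condition on the right-hand table after LEFT JOIN drops unmatched parents

Fix: Put 'c.sales > 64047' in the JOIN's ON clause instead of WHERE

Corrected query:
SELECT p.name, c.sales FROM authors p LEFT JOIN novels c ON c.author_id = p.id AND c.sales > 64047

Result:
name    | sales
--------+------
Tolkien | NULL 
Borges  | 74062
Austen  | 67951
Orwell  | NULL 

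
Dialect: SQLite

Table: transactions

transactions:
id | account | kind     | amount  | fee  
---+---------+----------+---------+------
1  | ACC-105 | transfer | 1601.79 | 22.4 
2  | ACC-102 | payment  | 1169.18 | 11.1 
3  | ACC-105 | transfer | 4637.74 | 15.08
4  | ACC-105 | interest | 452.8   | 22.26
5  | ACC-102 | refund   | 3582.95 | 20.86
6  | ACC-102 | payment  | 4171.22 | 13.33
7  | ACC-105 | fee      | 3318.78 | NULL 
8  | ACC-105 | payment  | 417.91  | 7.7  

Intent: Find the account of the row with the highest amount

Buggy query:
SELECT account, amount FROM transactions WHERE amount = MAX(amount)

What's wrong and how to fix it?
Bug: WHERE is evaluated per row; an aggregate over the whole table isn't defined there

Fix: Use a subquery: WHERE amount = (SELECT MAX(amount) FROM transactions)

Corrected query:
SELECT account, amount FROM transactions WHERE amount = (SELECT MAX(amount) FROM transactions)

Result:
account | amount 
--------+--------
ACC-105 | 4637.74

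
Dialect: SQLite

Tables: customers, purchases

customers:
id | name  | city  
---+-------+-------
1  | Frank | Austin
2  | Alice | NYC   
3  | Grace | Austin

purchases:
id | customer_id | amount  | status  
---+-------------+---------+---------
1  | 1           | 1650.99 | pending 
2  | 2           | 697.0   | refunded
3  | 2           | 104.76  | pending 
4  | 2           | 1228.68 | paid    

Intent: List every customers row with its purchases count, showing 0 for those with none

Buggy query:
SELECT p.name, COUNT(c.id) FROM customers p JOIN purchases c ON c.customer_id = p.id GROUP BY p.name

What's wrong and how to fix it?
Bug: INNER JOIN drops customers rows that have no matching purchases rows

Fix: Use LEFT JOIN so parents without children still appear (COUNT(c.id) gives 0)

Corrected query:
SELECT p.name, COUNT(c.id) FROM customers p LEFT JOIN purchases c ON c.customer_id = p.id GROUP BY p.name

Result:
name  | COUNT(c.id)
------+------------
Alice | 3          
Frank | 1          
Grace | 0          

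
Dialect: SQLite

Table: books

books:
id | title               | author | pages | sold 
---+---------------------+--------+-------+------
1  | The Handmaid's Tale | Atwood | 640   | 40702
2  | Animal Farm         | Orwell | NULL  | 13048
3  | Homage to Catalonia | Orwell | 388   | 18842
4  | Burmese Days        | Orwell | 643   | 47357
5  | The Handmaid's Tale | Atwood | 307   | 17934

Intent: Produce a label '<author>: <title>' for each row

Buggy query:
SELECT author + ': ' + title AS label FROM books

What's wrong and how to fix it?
Bug: '+' is numeric addition; on text columns SQLite converts them to 0 instead of concatenating

Fix: Replace + with || to concatenate text

Corrected query:
SELECT author || ': ' || title AS label FROM books

Result:
label                      
---------------------------
Atwood: The Handmaid's Tale
Orwell: Animal Farm        
Orwell: Homage to Catalonia
Orwell: Burmese Days       
Atwood: The Handmaid's Tale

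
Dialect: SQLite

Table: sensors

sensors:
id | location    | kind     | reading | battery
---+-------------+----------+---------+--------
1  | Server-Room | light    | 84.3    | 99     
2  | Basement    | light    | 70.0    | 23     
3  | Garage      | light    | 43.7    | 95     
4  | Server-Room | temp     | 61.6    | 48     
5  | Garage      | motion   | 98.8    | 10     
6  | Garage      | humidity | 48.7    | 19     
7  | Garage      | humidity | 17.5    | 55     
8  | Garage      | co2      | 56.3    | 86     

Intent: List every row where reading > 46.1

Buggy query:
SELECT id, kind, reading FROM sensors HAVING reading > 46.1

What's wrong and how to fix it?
Bug: This is a non-aggregate query (no GROUP BY, no aggregates), so in SQLite the HAVING clause is invalid here; a row-level condition belongs in WHERE

Fix: Use WHERE for row-level filtering

Corrected query:
SELECT id, kind, reading FROM sensors WHERE reading > 46.1

Result:
id | kind     | reading
---+----------+--------
1  | light    | 84.3   
2  | light    | 70     
4  | temp     | 61.6   
5  | motion   | 98.8   
6  | humidity | 48.7   
8  | co2      | 56.3   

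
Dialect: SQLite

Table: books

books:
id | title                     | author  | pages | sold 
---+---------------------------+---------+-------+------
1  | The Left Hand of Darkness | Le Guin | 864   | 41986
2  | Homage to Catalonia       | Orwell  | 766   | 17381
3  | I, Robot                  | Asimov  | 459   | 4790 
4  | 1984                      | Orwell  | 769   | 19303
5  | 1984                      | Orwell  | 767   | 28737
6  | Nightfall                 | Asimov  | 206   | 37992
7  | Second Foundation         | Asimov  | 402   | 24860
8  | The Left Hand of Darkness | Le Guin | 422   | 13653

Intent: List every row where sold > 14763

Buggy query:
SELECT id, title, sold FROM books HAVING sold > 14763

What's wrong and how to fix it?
Bug: This is a non-aggregate query (no GROUP BY, no aggregates), so in SQLite the HAVING clause is invalid here; a row-level condition belongs in WHERE

Fix: Use WHERE for row-level filtering

Corrected query:
SELECT id, title, sold FROM books WHERE sold > 14763

Result:
id | title                     | sold 
---+---------------------------+------
1  | The Left Hand of Darkness | 41986
2  | Homage to Catalonia       | 17381
4  | 1984                      | 19303
5  | 1984                      | 28737
6  | Nightfall                 | 37992
7  | Second Foundation         | 24860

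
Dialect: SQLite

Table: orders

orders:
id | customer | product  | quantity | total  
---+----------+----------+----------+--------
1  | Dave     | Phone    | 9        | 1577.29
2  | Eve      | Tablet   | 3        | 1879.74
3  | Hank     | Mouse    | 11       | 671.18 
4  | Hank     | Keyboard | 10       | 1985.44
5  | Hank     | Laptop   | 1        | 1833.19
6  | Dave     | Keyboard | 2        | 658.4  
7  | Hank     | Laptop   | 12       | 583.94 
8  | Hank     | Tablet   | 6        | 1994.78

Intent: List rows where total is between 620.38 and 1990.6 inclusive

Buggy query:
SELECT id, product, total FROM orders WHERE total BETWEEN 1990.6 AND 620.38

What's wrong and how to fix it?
Bug: BETWEEN expects the lower bound first; with 1990.6 AND 620.38 the range is empty

Fix: Write BETWEEN 620.38 AND 1990.6

Corrected query:
SELECT id, product, total FROM orders WHERE total BETWEEN 620.38 AND 1990.6

Result:
id | product  | total  
---+----------+--------
1  | Phone    | 1577.29
2  | Tablet   | 1879.74
3  | Mouse    | 671.18 
4  | Keyboard | 1985.44
5  | Laptop   | 1833.19
6  | Keyboard | 658.4  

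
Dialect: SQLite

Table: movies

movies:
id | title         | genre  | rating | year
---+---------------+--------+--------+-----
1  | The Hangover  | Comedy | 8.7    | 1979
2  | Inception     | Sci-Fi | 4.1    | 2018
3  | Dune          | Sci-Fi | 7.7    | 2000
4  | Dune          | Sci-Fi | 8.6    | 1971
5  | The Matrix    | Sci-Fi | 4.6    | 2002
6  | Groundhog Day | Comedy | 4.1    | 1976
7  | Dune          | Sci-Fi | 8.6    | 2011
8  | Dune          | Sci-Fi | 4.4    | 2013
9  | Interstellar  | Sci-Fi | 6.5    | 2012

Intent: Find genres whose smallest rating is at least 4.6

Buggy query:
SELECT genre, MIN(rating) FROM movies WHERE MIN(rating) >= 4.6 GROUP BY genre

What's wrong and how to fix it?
Bug: MIN() in WHERE is a misuse of aggregate

Fix: Use HAVING for the per-group MIN condition

Corrected query:
SELECT genre, MIN(rating) FROM movies GROUP BY genre HAVING MIN(rating) >= 4.6

Result:
(no rows)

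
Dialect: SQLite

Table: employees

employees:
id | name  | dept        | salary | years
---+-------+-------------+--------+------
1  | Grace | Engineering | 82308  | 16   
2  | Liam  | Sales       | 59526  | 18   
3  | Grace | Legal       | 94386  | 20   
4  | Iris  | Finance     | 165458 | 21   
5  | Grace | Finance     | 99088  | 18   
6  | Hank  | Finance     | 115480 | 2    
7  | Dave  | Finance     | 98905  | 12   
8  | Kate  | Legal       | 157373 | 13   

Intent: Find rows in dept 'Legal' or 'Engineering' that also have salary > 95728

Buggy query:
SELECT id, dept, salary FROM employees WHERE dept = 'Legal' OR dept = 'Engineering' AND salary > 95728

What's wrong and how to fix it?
Bug: Without parentheses, AND is evaluated before OR, so the salary filter only applies to the 'Engineering' branch

Fix: Group the OR with parentheses (or use IN), then AND the threshold

Corrected query:
SELECT id, dept, salary FROM employees WHERE (dept = 'Legal' OR dept = 'Engineering') AND salary > 95728

Result:
id | dept  | salary
---+-------+-------
8  | Legal | 157373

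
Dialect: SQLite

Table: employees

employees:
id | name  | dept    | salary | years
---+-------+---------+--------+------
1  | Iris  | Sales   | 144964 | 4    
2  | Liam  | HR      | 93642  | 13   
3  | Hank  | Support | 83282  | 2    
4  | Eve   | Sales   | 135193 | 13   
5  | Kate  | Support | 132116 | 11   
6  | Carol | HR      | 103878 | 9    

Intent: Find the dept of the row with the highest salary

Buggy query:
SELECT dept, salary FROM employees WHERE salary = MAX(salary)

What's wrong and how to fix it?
Bug: MAX(salary) is an aggregate and cannot be used directly in WHERE

Fix: Use a subquery: WHERE salary = (SELECT MAX(salary) FROM employees)

Corrected query:
SELECT dept, salary FROM employees WHERE salary = (SELECT MAX(salary) FROM employees)

Result:
dept  | salary
------+-------
Sales | 144964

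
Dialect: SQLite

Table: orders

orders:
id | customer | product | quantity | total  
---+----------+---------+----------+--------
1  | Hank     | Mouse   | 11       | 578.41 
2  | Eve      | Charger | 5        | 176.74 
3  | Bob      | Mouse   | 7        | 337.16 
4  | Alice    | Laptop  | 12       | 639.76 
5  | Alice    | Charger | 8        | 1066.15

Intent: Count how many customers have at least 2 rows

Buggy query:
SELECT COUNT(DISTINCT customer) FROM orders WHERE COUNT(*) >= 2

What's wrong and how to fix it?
Bug: COUNT(*) cannot appear in WHERE; the per-group count doesn't exist yet

Fix: Use a subquery that GROUPs and filters with HAVING, then count its rows

Corrected query:
SELECT COUNT(*) FROM (SELECT customer FROM orders GROUP BY customer HAVING COUNT(*) >= 2)

Result:
COUNT(*)
--------
1       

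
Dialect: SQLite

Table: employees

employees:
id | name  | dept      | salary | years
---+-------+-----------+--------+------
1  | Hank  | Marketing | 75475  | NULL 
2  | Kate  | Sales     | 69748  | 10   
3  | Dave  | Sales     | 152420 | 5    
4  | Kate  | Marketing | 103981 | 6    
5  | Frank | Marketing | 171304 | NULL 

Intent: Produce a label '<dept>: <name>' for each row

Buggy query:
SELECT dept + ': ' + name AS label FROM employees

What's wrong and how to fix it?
Bug: '+' is numeric addition; on text columns SQLite converts them to 0 instead of concatenating

Fix: Use the || operator for string concatenation

Corrected query:
SELECT dept || ': ' || name AS label FROM employees

Result:
label           
----------------
Marketing: Hank 
Sales: Kate     
Sales: Dave     
Marketing: Kate 
Marketing: Frank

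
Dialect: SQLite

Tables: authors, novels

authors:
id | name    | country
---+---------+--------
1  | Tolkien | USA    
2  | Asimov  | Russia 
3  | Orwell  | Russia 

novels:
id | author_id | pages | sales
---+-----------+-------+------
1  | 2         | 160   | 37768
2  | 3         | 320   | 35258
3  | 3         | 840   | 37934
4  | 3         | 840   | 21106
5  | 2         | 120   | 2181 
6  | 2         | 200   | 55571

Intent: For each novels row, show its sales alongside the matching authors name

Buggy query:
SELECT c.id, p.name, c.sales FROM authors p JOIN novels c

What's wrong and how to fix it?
Bug: JOIN with no ON clause produces a cartesian product; every novels row pairs with every authors row

Fix: Add ON c.author_id = p.id to the JOIN

Corrected query:
SELECT c.id, p.name, c.sales FROM authors p JOIN novels c ON c.author_id = p.id

Result:
id | name   | sales
---+--------+------
1  | Asimov | 37768
2  | Orwell | 35258
3  | Orwell | 37934
4  | Orwell | 21106
5  | Asimov | 2181 
6  | Asimov | 55571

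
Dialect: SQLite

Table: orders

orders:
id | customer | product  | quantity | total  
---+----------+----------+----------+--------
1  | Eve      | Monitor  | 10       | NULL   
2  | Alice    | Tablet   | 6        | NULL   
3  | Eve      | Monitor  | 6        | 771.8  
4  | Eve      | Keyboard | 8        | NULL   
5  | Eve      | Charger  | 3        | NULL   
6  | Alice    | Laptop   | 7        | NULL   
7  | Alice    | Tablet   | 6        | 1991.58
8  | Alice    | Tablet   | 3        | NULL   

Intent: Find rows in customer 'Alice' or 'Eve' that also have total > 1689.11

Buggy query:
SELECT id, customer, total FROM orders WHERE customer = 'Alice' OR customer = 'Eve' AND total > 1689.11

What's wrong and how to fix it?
Bug: Without parentheses, AND is evaluated before OR, so the total filter only applies to the 'Eve' branch

Fix: Group the OR with parentheses (or use IN), then AND the threshold

Corrected query:
SELECT id, customer, total FROM orders WHERE (customer = 'Alice' OR customer = 'Eve') AND total > 1689.11

Result:
id | customer | total  
---+----------+--------
7  | Alice    | 1991.58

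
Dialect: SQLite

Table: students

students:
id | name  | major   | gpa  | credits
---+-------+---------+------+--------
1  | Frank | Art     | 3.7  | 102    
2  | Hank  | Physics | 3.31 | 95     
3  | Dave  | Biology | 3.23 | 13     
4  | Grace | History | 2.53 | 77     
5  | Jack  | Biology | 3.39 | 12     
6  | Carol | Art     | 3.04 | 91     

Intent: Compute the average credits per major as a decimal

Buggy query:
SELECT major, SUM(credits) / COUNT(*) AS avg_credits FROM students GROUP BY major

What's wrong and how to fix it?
Bug: SUM(credits) and COUNT(*) are both integers; the division truncates the fractional part

Fix: Multiply by 1.0 (or CAST to REAL) to force floating-point division

Corrected query:
SELECT major, SUM(credits) * 1.0 / COUNT(*) AS avg_credits FROM students GROUP BY major

Result:
major   | avg_credits
--------+------------
Art     | 96.5       
Biology | 12.5       
History | 77         
Physics | 95         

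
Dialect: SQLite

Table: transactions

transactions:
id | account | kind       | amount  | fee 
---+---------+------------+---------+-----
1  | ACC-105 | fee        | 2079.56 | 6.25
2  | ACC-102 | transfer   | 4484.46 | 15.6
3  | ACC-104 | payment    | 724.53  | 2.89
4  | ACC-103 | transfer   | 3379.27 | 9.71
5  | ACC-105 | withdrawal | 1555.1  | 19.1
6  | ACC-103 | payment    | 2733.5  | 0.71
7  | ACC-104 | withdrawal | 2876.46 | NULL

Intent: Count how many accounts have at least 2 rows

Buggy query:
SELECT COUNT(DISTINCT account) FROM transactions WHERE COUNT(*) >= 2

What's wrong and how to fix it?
Bug: WHERE filters individual rows, not groups, so a group-level COUNT is invalid there

Fix: Group first with HAVING COUNT(*) >= 2, then COUNT the resulting groups

Corrected query:
SELECT COUNT(*) FROM (SELECT account FROM transactions GROUP BY account HAVING COUNT(*) >= 2)

Result:
COUNT(*)
--------
3       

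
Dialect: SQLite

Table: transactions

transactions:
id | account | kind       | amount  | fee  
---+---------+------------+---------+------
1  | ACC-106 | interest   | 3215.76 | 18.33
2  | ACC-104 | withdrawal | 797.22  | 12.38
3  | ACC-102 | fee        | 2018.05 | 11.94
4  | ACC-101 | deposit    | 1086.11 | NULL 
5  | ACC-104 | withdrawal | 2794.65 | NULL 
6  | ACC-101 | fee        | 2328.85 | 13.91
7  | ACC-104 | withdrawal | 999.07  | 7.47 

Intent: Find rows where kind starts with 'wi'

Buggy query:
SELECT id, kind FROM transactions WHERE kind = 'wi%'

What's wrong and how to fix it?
Bug: Wildcards only work with LIKE; '=' treats '%' as a literal character

Fix: Use LIKE for wildcard pattern matching

Corrected query:
SELECT id, kind FROM transactions WHERE kind LIKE 'wi%'

Result:
id | kind      
---+-----------
2  | withdrawal
5  | withdrawal
7  | withdrawal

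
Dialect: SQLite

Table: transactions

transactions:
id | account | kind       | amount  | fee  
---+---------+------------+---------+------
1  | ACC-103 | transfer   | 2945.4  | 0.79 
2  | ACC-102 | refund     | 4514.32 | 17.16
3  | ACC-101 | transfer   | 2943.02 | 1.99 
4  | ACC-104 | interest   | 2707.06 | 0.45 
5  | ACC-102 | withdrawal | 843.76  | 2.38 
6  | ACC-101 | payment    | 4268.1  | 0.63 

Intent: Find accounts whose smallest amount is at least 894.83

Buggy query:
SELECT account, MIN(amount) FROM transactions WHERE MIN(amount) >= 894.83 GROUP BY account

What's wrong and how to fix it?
Bug: Aggregates like MIN are computed per group after WHERE runs

Fix: Use HAVING for the per-group MIN condition

Corrected query:
SELECT account, MIN(amount) FROM transactions GROUP BY account HAVING MIN(amount) >= 894.83

Result:
account | MIN(amount)
--------+------------
ACC-101 | 2943.02    
ACC-103 | 2945.4     
ACC-104 | 2707.06    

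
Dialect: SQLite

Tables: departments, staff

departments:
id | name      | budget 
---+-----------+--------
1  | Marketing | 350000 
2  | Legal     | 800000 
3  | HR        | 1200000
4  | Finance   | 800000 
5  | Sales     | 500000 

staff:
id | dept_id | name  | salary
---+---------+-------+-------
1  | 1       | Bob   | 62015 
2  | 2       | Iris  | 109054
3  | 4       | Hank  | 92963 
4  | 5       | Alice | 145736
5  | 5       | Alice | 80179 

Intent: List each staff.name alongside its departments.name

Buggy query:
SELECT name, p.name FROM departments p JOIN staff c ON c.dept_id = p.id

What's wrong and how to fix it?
Bug: Both tables have a 'name' column; the unqualified reference is ambiguous

Fix: Qualify the column with its table alias (c.name)

Corrected query:
SELECT c.name, p.name FROM departments p JOIN staff c ON c.dept_id = p.id

Result:
name  | name     
------+----------
Bob   | Marketing
Iris  | Legal    
Hank  | Finance  
Alice | Sales    
Alice | Sales    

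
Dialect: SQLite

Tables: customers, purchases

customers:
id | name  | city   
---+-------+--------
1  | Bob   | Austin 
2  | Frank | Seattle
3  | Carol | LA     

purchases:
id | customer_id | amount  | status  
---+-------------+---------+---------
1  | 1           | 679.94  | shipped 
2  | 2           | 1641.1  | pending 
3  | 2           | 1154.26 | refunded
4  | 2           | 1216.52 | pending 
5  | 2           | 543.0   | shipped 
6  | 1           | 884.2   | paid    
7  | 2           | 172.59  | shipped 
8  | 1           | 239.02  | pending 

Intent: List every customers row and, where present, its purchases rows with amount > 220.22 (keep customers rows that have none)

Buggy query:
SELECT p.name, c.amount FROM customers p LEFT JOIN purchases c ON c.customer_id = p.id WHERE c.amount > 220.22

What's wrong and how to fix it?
Bug: A WHERE condition on the right-hand table after LEFT JOIN drops unmatched parents

Fix: Move the right-table condition into the ON clause so unmatched parents are kept

Corrected query:
SELECT p.name, c.amount FROM customers p LEFT JOIN purchases c ON c.customer_id = p.id AND c.amount > 220.22

Result:
name  | amount 
------+--------
Bob   | 239.02 
Bob   | 679.94 
Bob   | 884.2  
Frank | 543    
Frank | 1154.26
Frank | 1216.52
Frank | 1641.1 
Carol | NULL   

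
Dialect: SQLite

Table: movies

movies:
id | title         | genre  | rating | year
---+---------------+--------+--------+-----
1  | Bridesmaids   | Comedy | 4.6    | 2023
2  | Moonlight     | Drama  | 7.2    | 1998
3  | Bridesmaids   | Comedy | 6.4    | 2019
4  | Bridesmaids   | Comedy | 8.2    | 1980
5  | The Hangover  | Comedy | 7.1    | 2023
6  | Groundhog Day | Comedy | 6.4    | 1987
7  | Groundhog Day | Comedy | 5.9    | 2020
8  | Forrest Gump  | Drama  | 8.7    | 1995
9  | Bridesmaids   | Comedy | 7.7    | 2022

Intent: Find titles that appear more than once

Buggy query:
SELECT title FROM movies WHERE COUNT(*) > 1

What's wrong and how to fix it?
Bug: WHERE can't reference COUNT(*); aggregates are computed after WHERE

Fix: GROUP BY title, then filter groups with HAVING COUNT(*) > 1

Corrected query:
SELECT title FROM movies GROUP BY title HAVING COUNT(*) > 1

Result:
title        
-------------
Bridesmaids  
Groundhog Day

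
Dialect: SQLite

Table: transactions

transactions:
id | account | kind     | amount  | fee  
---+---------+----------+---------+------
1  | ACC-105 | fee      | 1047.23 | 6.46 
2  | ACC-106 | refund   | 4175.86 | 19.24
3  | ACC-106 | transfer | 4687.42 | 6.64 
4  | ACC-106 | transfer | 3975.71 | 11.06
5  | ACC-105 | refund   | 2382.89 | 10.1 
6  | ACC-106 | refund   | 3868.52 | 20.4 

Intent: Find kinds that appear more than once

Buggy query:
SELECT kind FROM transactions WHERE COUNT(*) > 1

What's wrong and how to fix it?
Bug: WHERE can't reference COUNT(*); aggregates are computed after WHERE

Fix: GROUP BY kind, then filter groups with HAVING COUNT(*) > 1

Corrected query:
SELECT kind FROM transactions GROUP BY kind HAVING COUNT(*) > 1

Result:
kind    
--------
refund  
transfer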